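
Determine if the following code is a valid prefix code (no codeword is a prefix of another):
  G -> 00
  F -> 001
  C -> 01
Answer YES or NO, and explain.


Checking each pair (does one codeword prefix another?):
  G='00' vs F='001': prefix -- VIOLATION

NO -- this is NOT a valid prefix code. G (00) is a prefix of F (001).


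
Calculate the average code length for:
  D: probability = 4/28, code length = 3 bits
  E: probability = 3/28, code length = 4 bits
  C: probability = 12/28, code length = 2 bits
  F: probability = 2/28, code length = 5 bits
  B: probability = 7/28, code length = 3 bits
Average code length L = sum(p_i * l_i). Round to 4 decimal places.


Weighted contributions p_i * l_i:
  D: (4/28) * 3 = 12/28
  E: (3/28) * 4 = 12/28
  C: (12/28) * 2 = 24/28
  F: (2/28) * 5 = 10/28
  B: (7/28) * 3 = 21/28
Sum = (12 + 12 + 24 + 10 + 21)/28 = 79/28

L = 79/28 = 2.8214 bits/symbol


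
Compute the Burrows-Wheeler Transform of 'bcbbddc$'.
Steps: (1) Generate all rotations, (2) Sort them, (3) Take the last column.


Rotations (sorted):
  0: $bcbbddc -> last char: c
  1: bbddc$bc -> last char: c
  2: bcbbddc$ -> last char: $
  3: bddc$bcb -> last char: b
  4: c$bcbbdd -> last char: d
  5: cbbddc$b -> last char: b
  6: dc$bcbbd -> last char: d
  7: ddc$bcbb -> last char: b


BWT = cc$bdbdb


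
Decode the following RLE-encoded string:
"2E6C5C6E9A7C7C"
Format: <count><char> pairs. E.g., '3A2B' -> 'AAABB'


Expanding each <count><char> pair:
  2E -> 'EE'
  6C -> 'CCCCCC'
  5C -> 'CCCCC'
  6E -> 'EEEEEE'
  9A -> 'AAAAAAAAA'
  7C -> 'CCCCCCC'
  7C -> 'CCCCCCC'

Decoded = EECCCCCCCCCCCEEEEEEAAAAAAAAACCCCCCCCCCCCCC


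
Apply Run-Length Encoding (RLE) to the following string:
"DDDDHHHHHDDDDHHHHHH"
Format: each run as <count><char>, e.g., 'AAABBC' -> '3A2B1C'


Scanning runs left to right:
  i=0: run of 'D' x 4 -> '4D'
  i=4: run of 'H' x 5 -> '5H'
  i=9: run of 'D' x 4 -> '4D'
  i=13: run of 'H' x 6 -> '6H'

RLE = 4D5H4D6H


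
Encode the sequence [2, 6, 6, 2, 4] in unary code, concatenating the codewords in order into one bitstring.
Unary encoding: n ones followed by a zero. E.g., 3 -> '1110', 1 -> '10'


Encode each number as n ones followed by a terminating 0:
  2 -> 110 (3 bits)
  6 -> 1111110 (7 bits)
  6 -> 1111110 (7 bits)
  2 -> 110 (3 bits)
  4 -> 11110 (5 bits)
Total length = 3 + 7 + 7 + 3 + 5 = 25 bits.

Unary([2, 6, 6, 2, 4]) = 1101111110111111011011110 (25 bits)


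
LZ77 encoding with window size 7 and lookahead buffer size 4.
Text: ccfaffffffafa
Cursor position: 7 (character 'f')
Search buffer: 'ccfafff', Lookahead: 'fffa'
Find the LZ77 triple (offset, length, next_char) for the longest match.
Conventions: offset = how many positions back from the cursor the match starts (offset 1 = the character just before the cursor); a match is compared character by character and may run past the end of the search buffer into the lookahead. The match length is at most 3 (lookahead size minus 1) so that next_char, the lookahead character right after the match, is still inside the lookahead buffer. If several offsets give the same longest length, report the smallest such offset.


Try each offset into the search buffer:
  offset=1 (pos 6, char 'f'): match length 3
  offset=2 (pos 5, char 'f'): match length 3
  offset=3 (pos 4, char 'f'): match length 3
  offset=4 (pos 3, char 'a'): match length 0
  offset=5 (pos 2, char 'f'): match length 1
  offset=6 (pos 1, char 'c'): match length 0
  offset=7 (pos 0, char 'c'): match length 0
Longest match has length 3, found at offsets 1, 2, 3; take the smallest, offset 1.
next_char = character at position 7 + 3 = 10 -> 'a'

Best match: offset=1, length=3 (matching 'fff' starting at position 6)
LZ77 triple: (1, 3, 'a')


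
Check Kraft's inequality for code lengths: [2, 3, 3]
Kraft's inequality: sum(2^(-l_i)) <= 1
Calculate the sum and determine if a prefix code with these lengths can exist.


Sum = 2^(-2) + 2^(-3) + 2^(-3)
    = 0.25 + 0.125 + 0.125
    = 4/8 = 0.5
Since 0.5 <= 1, Kraft's inequality IS satisfied.
A prefix code with these lengths CAN exist.

Kraft sum = 0.5. Satisfied.


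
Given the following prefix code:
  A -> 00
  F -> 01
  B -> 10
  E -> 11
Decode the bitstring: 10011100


Decoding step by step:
Bits 10 -> B
Bits 01 -> F
Bits 11 -> E
Bits 00 -> A


Decoded message: BFEA


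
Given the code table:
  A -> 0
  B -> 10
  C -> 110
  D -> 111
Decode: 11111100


Decoding:
111 -> D
111 -> D
0 -> A
0 -> A


Result: DDAA


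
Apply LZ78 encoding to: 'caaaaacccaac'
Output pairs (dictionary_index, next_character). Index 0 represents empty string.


LZ78 encoding steps:
Dictionary: {0: ''}
Step 1: w='' (idx 0), next='c' -> output (0, 'c'), add 'c' as idx 1
Step 2: w='' (idx 0), next='a' -> output (0, 'a'), add 'a' as idx 2
Step 3: w='a' (idx 2), next='a' -> output (2, 'a'), add 'aa' as idx 3
Step 4: w='aa' (idx 3), next='c' -> output (3, 'c'), add 'aac' as idx 4
Step 5: w='c' (idx 1), next='c' -> output (1, 'c'), add 'cc' as idx 5
Step 6: w='aac' (idx 4), end of input -> output (4, '')


Encoded: [(0, 'c'), (0, 'a'), (2, 'a'), (3, 'c'), (1, 'c'), (4, '')]


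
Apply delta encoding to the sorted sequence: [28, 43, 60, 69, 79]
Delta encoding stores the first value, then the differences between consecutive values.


First value: 28
Deltas:
  43 - 28 = 15
  60 - 43 = 17
  69 - 60 = 9
  79 - 69 = 10


Delta encoded: [28, 15, 17, 9, 10]


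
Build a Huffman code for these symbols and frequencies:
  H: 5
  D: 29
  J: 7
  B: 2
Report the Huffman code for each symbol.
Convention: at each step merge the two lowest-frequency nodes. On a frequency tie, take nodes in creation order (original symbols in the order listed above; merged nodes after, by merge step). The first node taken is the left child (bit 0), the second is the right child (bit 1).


Huffman tree construction:
Step 1: Merge B(2) + H(5) = 7
Step 2: Merge J(7) + (B+H)(7) = 14
Step 3: Merge (J+(B+H))(14) + D(29) = 43
Read each symbol's code off the tree from the root (left child = 0, right child = 1).

Codes:
  H: 011 (length 3)
  D: 1 (length 1)
  J: 00 (length 2)
  B: 010 (length 3)
Average code length: 64/43 = 1.4884 bits/symbol


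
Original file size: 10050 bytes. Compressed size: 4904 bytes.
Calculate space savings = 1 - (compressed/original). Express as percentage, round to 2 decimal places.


ratio = compressed/original = 4904/10050 = 0.48796
savings = 1 - ratio = 1 - 0.48796 = 0.51204
as a percentage: 0.51204 * 100 = 51.2%

Space savings = 1 - 4904/10050 = 51.2%


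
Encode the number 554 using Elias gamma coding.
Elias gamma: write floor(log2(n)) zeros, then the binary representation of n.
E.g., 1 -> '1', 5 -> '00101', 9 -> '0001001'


num_bits = floor(log2(554)) + 1 = 10
leading_zeros = num_bits - 1 = 9
binary(554) = 1000101010

Elias gamma(554) = '000000000' + '1000101010' = 0000000001000101010 (19 bits)


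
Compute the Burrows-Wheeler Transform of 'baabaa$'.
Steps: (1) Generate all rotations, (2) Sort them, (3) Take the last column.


Rotations (sorted):
  0: $baabaa -> last char: a
  1: a$baaba -> last char: a
  2: aa$baab -> last char: b
  3: aabaa$b -> last char: b
  4: abaa$ba -> last char: a
  5: baa$baa -> last char: a
  6: baabaa$ -> last char: $


BWT = aabbaa$


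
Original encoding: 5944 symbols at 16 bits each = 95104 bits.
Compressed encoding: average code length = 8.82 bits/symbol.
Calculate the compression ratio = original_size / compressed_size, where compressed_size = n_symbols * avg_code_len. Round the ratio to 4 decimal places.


original_size = n_symbols * orig_bits = 5944 * 16 = 95104 bits
compressed_size = n_symbols * avg_code_len = 5944 * 8.82 = 52426.08 bits
ratio = original_size / compressed_size = 95104 / 52426.08 = 1.8141

Compression ratio = 1.8141


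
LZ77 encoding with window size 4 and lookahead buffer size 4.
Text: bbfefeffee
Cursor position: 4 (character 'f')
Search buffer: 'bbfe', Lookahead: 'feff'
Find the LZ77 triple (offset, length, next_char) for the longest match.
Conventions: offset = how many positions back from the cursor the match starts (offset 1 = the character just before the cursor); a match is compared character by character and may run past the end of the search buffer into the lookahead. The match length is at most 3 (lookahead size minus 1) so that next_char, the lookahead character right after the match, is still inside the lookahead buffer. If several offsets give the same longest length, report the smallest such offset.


Try each offset into the search buffer:
  offset=1 (pos 3, char 'e'): match length 0
  offset=2 (pos 2, char 'f'): match length 3
  offset=3 (pos 1, char 'b'): match length 0
  offset=4 (pos 0, char 'b'): match length 0
Longest match has length 3 at offset 2.
next_char = character at position 4 + 3 = 7 -> 'f'

Best match: offset=2, length=3 (matching 'fef' starting at position 2)
LZ77 triple: (2, 3, 'f')


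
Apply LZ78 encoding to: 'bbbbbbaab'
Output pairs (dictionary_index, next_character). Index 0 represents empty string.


LZ78 encoding steps:
Dictionary: {0: ''}
Step 1: w='' (idx 0), next='b' -> output (0, 'b'), add 'b' as idx 1
Step 2: w='b' (idx 1), next='b' -> output (1, 'b'), add 'bb' as idx 2
Step 3: w='bb' (idx 2), next='b' -> output (2, 'b'), add 'bbb' as idx 3
Step 4: w='' (idx 0), next='a' -> output (0, 'a'), add 'a' as idx 4
Step 5: w='a' (idx 4), next='b' -> output (4, 'b'), add 'ab' as idx 5


Encoded: [(0, 'b'), (1, 'b'), (2, 'b'), (0, 'a'), (4, 'b')]


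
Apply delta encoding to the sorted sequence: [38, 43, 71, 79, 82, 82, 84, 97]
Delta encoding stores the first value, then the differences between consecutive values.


First value: 38
Deltas:
  43 - 38 = 5
  71 - 43 = 28
  79 - 71 = 8
  82 - 79 = 3
  82 - 82 = 0
  84 - 82 = 2
  97 - 84 = 13


Delta encoded: [38, 5, 28, 8, 3, 0, 2, 13]


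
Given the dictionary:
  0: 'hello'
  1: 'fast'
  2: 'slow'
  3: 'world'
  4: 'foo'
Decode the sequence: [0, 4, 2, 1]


Look up each index in the dictionary:
  0 -> 'hello'
  4 -> 'foo'
  2 -> 'slow'
  1 -> 'fast'

Decoded: "hello foo slow fast"


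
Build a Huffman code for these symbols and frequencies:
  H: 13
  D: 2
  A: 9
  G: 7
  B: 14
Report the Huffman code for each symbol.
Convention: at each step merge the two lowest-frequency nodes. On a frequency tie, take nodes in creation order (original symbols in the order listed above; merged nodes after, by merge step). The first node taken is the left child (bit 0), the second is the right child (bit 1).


Huffman tree construction:
Step 1: Merge D(2) + G(7) = 9
Step 2: Merge A(9) + (D+G)(9) = 18
Step 3: Merge H(13) + B(14) = 27
Step 4: Merge (A+(D+G))(18) + (H+B)(27) = 45
Read each symbol's code off the tree from the root (left child = 0, right child = 1).

Codes:
  H: 10 (length 2)
  D: 010 (length 3)
  A: 00 (length 2)
  G: 011 (length 3)
  B: 11 (length 2)
Average code length: 99/45 = 2.2000 bits/symbol


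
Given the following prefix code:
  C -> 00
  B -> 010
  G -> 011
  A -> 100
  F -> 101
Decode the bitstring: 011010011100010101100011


Decoding step by step:
Bits 011 -> G
Bits 010 -> B
Bits 011 -> G
Bits 100 -> A
Bits 010 -> B
Bits 101 -> F
Bits 100 -> A
Bits 011 -> G


Decoded message: GBGABFAG


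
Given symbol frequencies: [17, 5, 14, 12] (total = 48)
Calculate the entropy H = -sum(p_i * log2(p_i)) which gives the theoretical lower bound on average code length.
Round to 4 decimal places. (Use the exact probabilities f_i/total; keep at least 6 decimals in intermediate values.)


Per-symbol terms -p_i * log2(p_i) with p_i = f_i/48:
  p = 17/48 = 0.354167: log2(p) = -1.497500, -p*log2(p) = 0.530364
  p = 5/48 = 0.104167: log2(p) = -3.263034, -p*log2(p) = 0.339899
  p = 14/48 = 0.291667: log2(p) = -1.777608, -p*log2(p) = 0.518469
  p = 12/48 = 0.250000: log2(p) = -2.000000, -p*log2(p) = 0.500000
H = 0.530364 + 0.339899 + 0.518469 + 0.500000 = 1.888732

H = 1.8887 bits/symbol


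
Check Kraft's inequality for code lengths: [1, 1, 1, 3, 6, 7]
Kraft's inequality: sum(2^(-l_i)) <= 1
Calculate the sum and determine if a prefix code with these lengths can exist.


Sum = 2^(-1) + 2^(-1) + 2^(-1) + 2^(-3) + 2^(-6) + 2^(-7)
    = 0.5 + 0.5 + 0.5 + 0.125 + 0.015625 + 0.0078125
    = 211/128 = 1.6484375
Since 1.6484375 > 1, Kraft's inequality is NOT satisfied.
A prefix code with these lengths CANNOT exist.

Kraft sum = 1.6484375. Not satisfied.


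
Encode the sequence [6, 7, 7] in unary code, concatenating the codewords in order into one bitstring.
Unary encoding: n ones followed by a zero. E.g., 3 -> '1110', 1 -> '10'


Encode each number as n ones followed by a terminating 0:
  6 -> 1111110 (7 bits)
  7 -> 11111110 (8 bits)
  7 -> 11111110 (8 bits)
Total length = 7 + 8 + 8 = 23 bits.

Unary([6, 7, 7]) = 11111101111111011111110 (23 bits)


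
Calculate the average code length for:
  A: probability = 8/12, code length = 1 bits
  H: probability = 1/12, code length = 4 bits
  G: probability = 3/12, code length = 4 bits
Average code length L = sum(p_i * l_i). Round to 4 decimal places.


Weighted contributions p_i * l_i:
  A: (8/12) * 1 = 8/12
  H: (1/12) * 4 = 4/12
  G: (3/12) * 4 = 12/12
Sum = (8 + 4 + 12)/12 = 24/12

L = 24/12 = 2.0000 bits/symbol


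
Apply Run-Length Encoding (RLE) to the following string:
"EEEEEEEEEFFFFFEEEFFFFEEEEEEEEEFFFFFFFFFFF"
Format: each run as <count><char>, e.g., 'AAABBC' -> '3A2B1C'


Scanning runs left to right:
  i=0: run of 'E' x 9 -> '9E'
  i=9: run of 'F' x 5 -> '5F'
  i=14: run of 'E' x 3 -> '3E'
  i=17: run of 'F' x 4 -> '4F'
  i=21: run of 'E' x 9 -> '9E'
  i=30: run of 'F' x 11 -> '11F'

RLE = 9E5F3E4F9E11F


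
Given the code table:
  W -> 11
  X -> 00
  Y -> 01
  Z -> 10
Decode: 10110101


Decoding:
10 -> Z
11 -> W
01 -> Y
01 -> Y


Result: ZWYY


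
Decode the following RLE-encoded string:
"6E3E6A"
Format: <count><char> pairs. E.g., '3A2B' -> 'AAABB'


Expanding each <count><char> pair:
  6E -> 'EEEEEE'
  3E -> 'EEE'
  6A -> 'AAAAAA'

Decoded = EEEEEEEEEAAAAAA


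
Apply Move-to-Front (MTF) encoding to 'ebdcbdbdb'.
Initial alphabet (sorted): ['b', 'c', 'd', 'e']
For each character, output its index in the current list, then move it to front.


MTF encoding:
'e': index 3 in ['b', 'c', 'd', 'e'] -> ['e', 'b', 'c', 'd']
'b': index 1 in ['e', 'b', 'c', 'd'] -> ['b', 'e', 'c', 'd']
'd': index 3 in ['b', 'e', 'c', 'd'] -> ['d', 'b', 'e', 'c']
'c': index 3 in ['d', 'b', 'e', 'c'] -> ['c', 'd', 'b', 'e']
'b': index 2 in ['c', 'd', 'b', 'e'] -> ['b', 'c', 'd', 'e']
'd': index 2 in ['b', 'c', 'd', 'e'] -> ['d', 'b', 'c', 'e']
'b': index 1 in ['d', 'b', 'c', 'e'] -> ['b', 'd', 'c', 'e']
'd': index 1 in ['b', 'd', 'c', 'e'] -> ['d', 'b', 'c', 'e']
'b': index 1 in ['d', 'b', 'c', 'e'] -> ['b', 'd', 'c', 'e']


Output: [3, 1, 3, 3, 2, 2, 1, 1, 1]


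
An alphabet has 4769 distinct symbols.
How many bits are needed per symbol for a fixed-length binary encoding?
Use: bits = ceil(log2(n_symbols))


log2(4769) = 12.2195
Bracket: 2^12 = 4096 < 4769 <= 2^13 = 8192
So ceil(log2(4769)) = 13

bits = ceil(log2(4769)) = ceil(12.2195) = 13 bits


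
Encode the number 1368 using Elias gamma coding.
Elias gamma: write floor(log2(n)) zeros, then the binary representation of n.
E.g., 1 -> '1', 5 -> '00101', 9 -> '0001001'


num_bits = floor(log2(1368)) + 1 = 11
leading_zeros = num_bits - 1 = 10
binary(1368) = 10101011000

Elias gamma(1368) = '0000000000' + '10101011000' = 000000000010101011000 (21 bits)


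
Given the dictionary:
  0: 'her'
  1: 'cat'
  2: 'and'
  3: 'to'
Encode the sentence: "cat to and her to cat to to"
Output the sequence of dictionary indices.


Look up each word in the dictionary:
  'cat' -> 1
  'to' -> 3
  'and' -> 2
  'her' -> 0
  'to' -> 3
  'cat' -> 1
  'to' -> 3
  'to' -> 3

Encoded: [1, 3, 2, 0, 3, 1, 3, 3]


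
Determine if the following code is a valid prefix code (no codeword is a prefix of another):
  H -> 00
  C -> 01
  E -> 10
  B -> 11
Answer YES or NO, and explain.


Checking each pair (does one codeword prefix another?):
  H='00' vs C='01': no prefix
  H='00' vs E='10': no prefix
  H='00' vs B='11': no prefix
  C='01' vs H='00': no prefix
  C='01' vs E='10': no prefix
  C='01' vs B='11': no prefix
  E='10' vs H='00': no prefix
  E='10' vs C='01': no prefix
  E='10' vs B='11': no prefix
  B='11' vs H='00': no prefix
  B='11' vs C='01': no prefix
  B='11' vs E='10': no prefix
No violation found over all pairs.

YES -- this is a valid prefix code. No codeword is a prefix of any other codeword.


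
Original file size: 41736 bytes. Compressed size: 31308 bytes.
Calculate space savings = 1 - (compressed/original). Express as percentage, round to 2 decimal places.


ratio = compressed/original = 31308/41736 = 0.750144
savings = 1 - ratio = 1 - 0.750144 = 0.249856
as a percentage: 0.249856 * 100 = 24.99%

Space savings = 1 - 31308/41736 = 24.99%


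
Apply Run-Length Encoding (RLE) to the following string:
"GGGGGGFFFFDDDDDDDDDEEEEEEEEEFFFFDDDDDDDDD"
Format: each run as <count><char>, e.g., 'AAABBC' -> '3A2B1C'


Scanning runs left to right:
  i=0: run of 'G' x 6 -> '6G'
  i=6: run of 'F' x 4 -> '4F'
  i=10: run of 'D' x 9 -> '9D'
  i=19: run of 'E' x 9 -> '9E'
  i=28: run of 'F' x 4 -> '4F'
  i=32: run of 'D' x 9 -> '9D'

RLE = 6G4F9D9E4F9D


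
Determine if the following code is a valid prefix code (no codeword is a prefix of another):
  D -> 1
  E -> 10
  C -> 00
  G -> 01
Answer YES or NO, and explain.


Checking each pair (does one codeword prefix another?):
  D='1' vs E='10': prefix -- VIOLATION

NO -- this is NOT a valid prefix code. D (1) is a prefix of E (10).


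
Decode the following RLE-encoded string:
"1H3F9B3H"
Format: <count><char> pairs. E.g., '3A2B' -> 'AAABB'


Expanding each <count><char> pair:
  1H -> 'H'
  3F -> 'FFF'
  9B -> 'BBBBBBBBB'
  3H -> 'HHH'

Decoded = HFFFBBBBBBBBBHHH


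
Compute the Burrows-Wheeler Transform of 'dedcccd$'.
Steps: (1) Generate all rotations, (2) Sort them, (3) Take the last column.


Rotations (sorted):
  0: $dedcccd -> last char: d
  1: cccd$ded -> last char: d
  2: ccd$dedc -> last char: c
  3: cd$dedcc -> last char: c
  4: d$dedccc -> last char: c
  5: dcccd$de -> last char: e
  6: dedcccd$ -> last char: $
  7: edcccd$d -> last char: d


BWT = ddccce$d


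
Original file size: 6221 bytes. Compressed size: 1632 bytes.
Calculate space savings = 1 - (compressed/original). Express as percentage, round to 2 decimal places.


ratio = compressed/original = 1632/6221 = 0.262337
savings = 1 - ratio = 1 - 0.262337 = 0.737663
as a percentage: 0.737663 * 100 = 73.77%

Space savings = 1 - 1632/6221 = 73.77%


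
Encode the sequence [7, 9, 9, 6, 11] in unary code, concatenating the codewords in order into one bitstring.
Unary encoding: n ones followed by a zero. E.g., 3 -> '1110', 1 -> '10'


Encode each number as n ones followed by a terminating 0:
  7 -> 11111110 (8 bits)
  9 -> 1111111110 (10 bits)
  9 -> 1111111110 (10 bits)
  6 -> 1111110 (7 bits)
  11 -> 111111111110 (12 bits)
Total length = 8 + 10 + 10 + 7 + 12 = 47 bits.

Unary([7, 9, 9, 6, 11]) = 11111110111111111011111111101111110111111111110 (47 bits)


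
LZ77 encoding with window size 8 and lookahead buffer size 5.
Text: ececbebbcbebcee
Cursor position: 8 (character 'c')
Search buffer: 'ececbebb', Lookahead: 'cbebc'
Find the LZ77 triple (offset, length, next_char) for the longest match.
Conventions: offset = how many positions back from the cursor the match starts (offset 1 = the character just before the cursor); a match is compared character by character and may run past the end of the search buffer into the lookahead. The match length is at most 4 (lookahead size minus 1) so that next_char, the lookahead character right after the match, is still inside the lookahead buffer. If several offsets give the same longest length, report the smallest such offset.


Try each offset into the search buffer:
  offset=1 (pos 7, char 'b'): match length 0
  offset=2 (pos 6, char 'b'): match length 0
  offset=3 (pos 5, char 'e'): match length 0
  offset=4 (pos 4, char 'b'): match length 0
  offset=5 (pos 3, char 'c'): match length 4
  offset=6 (pos 2, char 'e'): match length 0
  offset=7 (pos 1, char 'c'): match length 1
  offset=8 (pos 0, char 'e'): match length 0
Longest match has length 4 at offset 5.
next_char = character at position 8 + 4 = 12 -> 'c'

Best match: offset=5, length=4 (matching 'cbeb' starting at position 3)
LZ77 triple: (5, 4, 'c')


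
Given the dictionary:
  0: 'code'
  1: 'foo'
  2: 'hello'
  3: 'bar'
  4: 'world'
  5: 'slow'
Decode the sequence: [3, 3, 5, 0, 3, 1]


Look up each index in the dictionary:
  3 -> 'bar'
  3 -> 'bar'
  5 -> 'slow'
  0 -> 'code'
  3 -> 'bar'
  1 -> 'foo'

Decoded: "bar bar slow code bar foo"


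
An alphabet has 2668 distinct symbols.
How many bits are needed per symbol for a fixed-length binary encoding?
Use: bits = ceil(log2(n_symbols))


log2(2668) = 11.3815
Bracket: 2^11 = 2048 < 2668 <= 2^12 = 4096
So ceil(log2(2668)) = 12

bits = ceil(log2(2668)) = ceil(11.3815) = 12 bits


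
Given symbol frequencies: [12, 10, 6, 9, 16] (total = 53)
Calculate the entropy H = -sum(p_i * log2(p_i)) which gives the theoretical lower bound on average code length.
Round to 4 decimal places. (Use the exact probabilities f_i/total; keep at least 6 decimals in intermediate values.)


Per-symbol terms -p_i * log2(p_i) with p_i = f_i/53:
  p = 12/53 = 0.226415: log2(p) = -2.142958, -p*log2(p) = 0.485198
  p = 10/53 = 0.188679: log2(p) = -2.405992, -p*log2(p) = 0.453961
  p = 6/53 = 0.113208: log2(p) = -3.142958, -p*log2(p) = 0.355807
  p = 9/53 = 0.169811: log2(p) = -2.557995, -p*log2(p) = 0.434377
  p = 16/53 = 0.301887: log2(p) = -1.727920, -p*log2(p) = 0.521636
H = 0.485198 + 0.453961 + 0.355807 + 0.434377 + 0.521636 = 2.250979

H = 2.251 bits/symbol


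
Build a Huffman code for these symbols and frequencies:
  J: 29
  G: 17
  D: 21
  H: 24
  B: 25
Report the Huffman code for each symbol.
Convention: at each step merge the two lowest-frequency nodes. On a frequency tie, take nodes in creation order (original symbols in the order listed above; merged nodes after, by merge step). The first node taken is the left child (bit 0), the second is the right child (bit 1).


Huffman tree construction:
Step 1: Merge G(17) + D(21) = 38
Step 2: Merge H(24) + B(25) = 49
Step 3: Merge J(29) + (G+D)(38) = 67
Step 4: Merge (H+B)(49) + (J+(G+D))(67) = 116
Read each symbol's code off the tree from the root (left child = 0, right child = 1).

Codes:
  J: 10 (length 2)
  G: 110 (length 3)
  D: 111 (length 3)
  H: 00 (length 2)
  B: 01 (length 2)
Average code length: 270/116 = 2.3276 bits/symbol


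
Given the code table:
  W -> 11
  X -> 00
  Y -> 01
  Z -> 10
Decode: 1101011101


Decoding:
11 -> W
01 -> Y
01 -> Y
11 -> W
01 -> Y


Result: WYYWY


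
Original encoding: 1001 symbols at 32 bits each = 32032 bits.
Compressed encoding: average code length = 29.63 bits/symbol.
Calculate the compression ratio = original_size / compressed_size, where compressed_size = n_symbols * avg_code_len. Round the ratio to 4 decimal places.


original_size = n_symbols * orig_bits = 1001 * 32 = 32032 bits
compressed_size = n_symbols * avg_code_len = 1001 * 29.63 = 29659.63 bits
ratio = original_size / compressed_size = 32032 / 29659.63 = 1.08

Compression ratio = 1.08


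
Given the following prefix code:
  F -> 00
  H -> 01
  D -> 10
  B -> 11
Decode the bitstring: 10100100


Decoding step by step:
Bits 10 -> D
Bits 10 -> D
Bits 01 -> H
Bits 00 -> F


Decoded message: DDHF


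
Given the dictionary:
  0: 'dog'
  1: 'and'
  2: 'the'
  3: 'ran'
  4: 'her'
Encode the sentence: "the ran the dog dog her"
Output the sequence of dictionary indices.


Look up each word in the dictionary:
  'the' -> 2
  'ran' -> 3
  'the' -> 2
  'dog' -> 0
  'dog' -> 0
  'her' -> 4

Encoded: [2, 3, 2, 0, 0, 4]


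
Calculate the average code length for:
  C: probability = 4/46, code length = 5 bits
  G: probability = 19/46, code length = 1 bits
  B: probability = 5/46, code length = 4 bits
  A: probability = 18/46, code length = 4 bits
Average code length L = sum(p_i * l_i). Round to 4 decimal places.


Weighted contributions p_i * l_i:
  C: (4/46) * 5 = 20/46
  G: (19/46) * 1 = 19/46
  B: (5/46) * 4 = 20/46
  A: (18/46) * 4 = 72/46
Sum = (20 + 19 + 20 + 72)/46 = 131/46

L = 131/46 = 2.8478 bits/symbol


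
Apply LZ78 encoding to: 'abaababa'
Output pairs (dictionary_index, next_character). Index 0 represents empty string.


LZ78 encoding steps:
Dictionary: {0: ''}
Step 1: w='' (idx 0), next='a' -> output (0, 'a'), add 'a' as idx 1
Step 2: w='' (idx 0), next='b' -> output (0, 'b'), add 'b' as idx 2
Step 3: w='a' (idx 1), next='a' -> output (1, 'a'), add 'aa' as idx 3
Step 4: w='b' (idx 2), next='a' -> output (2, 'a'), add 'ba' as idx 4
Step 5: w='ba' (idx 4), end of input -> output (4, '')


Encoded: [(0, 'a'), (0, 'b'), (1, 'a'), (2, 'a'), (4, '')]


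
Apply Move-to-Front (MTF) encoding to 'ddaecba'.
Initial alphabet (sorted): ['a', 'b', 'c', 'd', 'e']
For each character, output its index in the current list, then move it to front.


MTF encoding:
'd': index 3 in ['a', 'b', 'c', 'd', 'e'] -> ['d', 'a', 'b', 'c', 'e']
'd': index 0 in ['d', 'a', 'b', 'c', 'e'] -> ['d', 'a', 'b', 'c', 'e']
'a': index 1 in ['d', 'a', 'b', 'c', 'e'] -> ['a', 'd', 'b', 'c', 'e']
'e': index 4 in ['a', 'd', 'b', 'c', 'e'] -> ['e', 'a', 'd', 'b', 'c']
'c': index 4 in ['e', 'a', 'd', 'b', 'c'] -> ['c', 'e', 'a', 'd', 'b']
'b': index 4 in ['c', 'e', 'a', 'd', 'b'] -> ['b', 'c', 'e', 'a', 'd']
'a': index 3 in ['b', 'c', 'e', 'a', 'd'] -> ['a', 'b', 'c', 'e', 'd']


Output: [3, 0, 1, 4, 4, 4, 3]


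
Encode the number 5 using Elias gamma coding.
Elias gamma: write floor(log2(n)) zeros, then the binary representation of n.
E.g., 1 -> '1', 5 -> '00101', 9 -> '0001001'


num_bits = floor(log2(5)) + 1 = 3
leading_zeros = num_bits - 1 = 2
binary(5) = 101

Elias gamma(5) = '00' + '101' = 00101 (5 bits)


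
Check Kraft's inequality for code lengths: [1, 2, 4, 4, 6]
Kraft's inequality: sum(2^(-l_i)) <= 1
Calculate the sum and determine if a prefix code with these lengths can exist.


Sum = 2^(-1) + 2^(-2) + 2^(-4) + 2^(-4) + 2^(-6)
    = 0.5 + 0.25 + 0.0625 + 0.0625 + 0.015625
    = 57/64 = 0.890625
Since 0.890625 <= 1, Kraft's inequality IS satisfied.
A prefix code with these lengths CAN exist.

Kraft sum = 0.890625. Satisfied.


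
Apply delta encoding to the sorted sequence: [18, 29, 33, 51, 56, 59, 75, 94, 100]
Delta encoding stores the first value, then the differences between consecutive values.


First value: 18
Deltas:
  29 - 18 = 11
  33 - 29 = 4
  51 - 33 = 18
  56 - 51 = 5
  59 - 56 = 3
  75 - 59 = 16
  94 - 75 = 19
  100 - 94 = 6


Delta encoded: [18, 11, 4, 18, 5, 3, 16, 19, 6]


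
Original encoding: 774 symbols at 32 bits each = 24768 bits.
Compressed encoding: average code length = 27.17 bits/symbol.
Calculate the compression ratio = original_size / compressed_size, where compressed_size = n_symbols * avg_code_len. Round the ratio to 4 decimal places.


original_size = n_symbols * orig_bits = 774 * 32 = 24768 bits
compressed_size = n_symbols * avg_code_len = 774 * 27.17 = 21029.58 bits
ratio = original_size / compressed_size = 24768 / 21029.58 = 1.1778

Compression ratio = 1.1778


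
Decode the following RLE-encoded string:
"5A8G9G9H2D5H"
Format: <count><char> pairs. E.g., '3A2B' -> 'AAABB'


Expanding each <count><char> pair:
  5A -> 'AAAAA'
  8G -> 'GGGGGGGG'
  9G -> 'GGGGGGGGG'
  9H -> 'HHHHHHHHH'
  2D -> 'DD'
  5H -> 'HHHHH'

Decoded = AAAAAGGGGGGGGGGGGGGGGGHHHHHHHHHDDHHHHH


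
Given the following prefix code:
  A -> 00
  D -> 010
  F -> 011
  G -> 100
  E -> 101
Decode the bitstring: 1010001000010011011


Decoding step by step:
Bits 101 -> E
Bits 00 -> A
Bits 010 -> D
Bits 00 -> A
Bits 010 -> D
Bits 011 -> F
Bits 011 -> F


Decoded message: EADADFF


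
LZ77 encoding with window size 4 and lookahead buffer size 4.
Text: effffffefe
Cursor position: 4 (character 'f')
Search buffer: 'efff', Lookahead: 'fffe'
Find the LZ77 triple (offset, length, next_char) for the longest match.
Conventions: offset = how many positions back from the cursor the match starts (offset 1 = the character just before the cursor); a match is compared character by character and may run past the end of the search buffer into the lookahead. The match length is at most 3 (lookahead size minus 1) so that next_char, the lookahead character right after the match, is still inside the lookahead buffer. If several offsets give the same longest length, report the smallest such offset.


Try each offset into the search buffer:
  offset=1 (pos 3, char 'f'): match length 3
  offset=2 (pos 2, char 'f'): match length 3
  offset=3 (pos 1, char 'f'): match length 3
  offset=4 (pos 0, char 'e'): match length 0
Longest match has length 3, found at offsets 1, 2, 3; take the smallest, offset 1.
next_char = character at position 4 + 3 = 7 -> 'e'

Best match: offset=1, length=3 (matching 'fff' starting at position 3)
LZ77 triple: (1, 3, 'e')


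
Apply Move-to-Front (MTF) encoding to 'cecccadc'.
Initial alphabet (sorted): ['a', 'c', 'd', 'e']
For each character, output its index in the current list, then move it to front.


MTF encoding:
'c': index 1 in ['a', 'c', 'd', 'e'] -> ['c', 'a', 'd', 'e']
'e': index 3 in ['c', 'a', 'd', 'e'] -> ['e', 'c', 'a', 'd']
'c': index 1 in ['e', 'c', 'a', 'd'] -> ['c', 'e', 'a', 'd']
'c': index 0 in ['c', 'e', 'a', 'd'] -> ['c', 'e', 'a', 'd']
'c': index 0 in ['c', 'e', 'a', 'd'] -> ['c', 'e', 'a', 'd']
'a': index 2 in ['c', 'e', 'a', 'd'] -> ['a', 'c', 'e', 'd']
'd': index 3 in ['a', 'c', 'e', 'd'] -> ['d', 'a', 'c', 'e']
'c': index 2 in ['d', 'a', 'c', 'e'] -> ['c', 'd', 'a', 'e']


Output: [1, 3, 1, 0, 0, 2, 3, 2]


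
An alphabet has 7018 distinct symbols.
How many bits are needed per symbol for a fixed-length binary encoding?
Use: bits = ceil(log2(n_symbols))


log2(7018) = 12.7768
Bracket: 2^12 = 4096 < 7018 <= 2^13 = 8192
So ceil(log2(7018)) = 13

bits = ceil(log2(7018)) = ceil(12.7768) = 13 bits


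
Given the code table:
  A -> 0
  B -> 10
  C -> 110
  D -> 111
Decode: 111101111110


Decoding:
111 -> D
10 -> B
111 -> D
111 -> D
0 -> A


Result: DBDDA


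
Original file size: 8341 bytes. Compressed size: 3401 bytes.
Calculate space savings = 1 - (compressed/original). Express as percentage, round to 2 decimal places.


ratio = compressed/original = 3401/8341 = 0.407745
savings = 1 - ratio = 1 - 0.407745 = 0.592255
as a percentage: 0.592255 * 100 = 59.23%

Space savings = 1 - 3401/8341 = 59.23%


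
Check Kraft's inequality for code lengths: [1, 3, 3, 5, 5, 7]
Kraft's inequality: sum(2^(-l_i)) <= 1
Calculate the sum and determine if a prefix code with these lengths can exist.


Sum = 2^(-1) + 2^(-3) + 2^(-3) + 2^(-5) + 2^(-5) + 2^(-7)
    = 0.5 + 0.125 + 0.125 + 0.03125 + 0.03125 + 0.0078125
    = 105/128 = 0.8203125
Since 0.8203125 <= 1, Kraft's inequality IS satisfied.
A prefix code with these lengths CAN exist.

Kraft sum = 0.8203125. Satisfied.


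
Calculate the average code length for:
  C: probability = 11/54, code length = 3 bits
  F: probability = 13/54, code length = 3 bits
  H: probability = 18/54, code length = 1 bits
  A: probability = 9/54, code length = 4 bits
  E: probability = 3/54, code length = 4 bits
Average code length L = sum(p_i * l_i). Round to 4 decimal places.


Weighted contributions p_i * l_i:
  C: (11/54) * 3 = 33/54
  F: (13/54) * 3 = 39/54
  H: (18/54) * 1 = 18/54
  A: (9/54) * 4 = 36/54
  E: (3/54) * 4 = 12/54
Sum = (33 + 39 + 18 + 36 + 12)/54 = 138/54

L = 138/54 = 2.5556 bits/symbol


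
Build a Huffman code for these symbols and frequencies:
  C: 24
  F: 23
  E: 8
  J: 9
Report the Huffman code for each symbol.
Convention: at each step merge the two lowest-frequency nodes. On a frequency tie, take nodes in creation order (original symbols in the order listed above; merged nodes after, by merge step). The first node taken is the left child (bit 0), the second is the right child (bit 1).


Huffman tree construction:
Step 1: Merge E(8) + J(9) = 17
Step 2: Merge (E+J)(17) + F(23) = 40
Step 3: Merge C(24) + ((E+J)+F)(40) = 64
Read each symbol's code off the tree from the root (left child = 0, right child = 1).

Codes:
  C: 0 (length 1)
  F: 11 (length 2)
  E: 100 (length 3)
  J: 101 (length 3)
Average code length: 121/64 = 1.8906 bits/symbol


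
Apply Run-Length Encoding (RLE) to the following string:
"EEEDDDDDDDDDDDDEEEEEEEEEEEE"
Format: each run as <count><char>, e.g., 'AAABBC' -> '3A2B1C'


Scanning runs left to right:
  i=0: run of 'E' x 3 -> '3E'
  i=3: run of 'D' x 12 -> '12D'
  i=15: run of 'E' x 12 -> '12E'

RLE = 3E12D12E


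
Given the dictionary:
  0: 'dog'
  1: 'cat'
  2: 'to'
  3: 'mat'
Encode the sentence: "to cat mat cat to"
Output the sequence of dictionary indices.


Look up each word in the dictionary:
  'to' -> 2
  'cat' -> 1
  'mat' -> 3
  'cat' -> 1
  'to' -> 2

Encoded: [2, 1, 3, 1, 2]


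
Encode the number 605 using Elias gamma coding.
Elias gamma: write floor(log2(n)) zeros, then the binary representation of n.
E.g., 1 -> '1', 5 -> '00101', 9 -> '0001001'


num_bits = floor(log2(605)) + 1 = 10
leading_zeros = num_bits - 1 = 9
binary(605) = 1001011101

Elias gamma(605) = '000000000' + '1001011101' = 0000000001001011101 (19 bits)


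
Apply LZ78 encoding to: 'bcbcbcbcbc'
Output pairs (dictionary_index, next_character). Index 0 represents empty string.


LZ78 encoding steps:
Dictionary: {0: ''}
Step 1: w='' (idx 0), next='b' -> output (0, 'b'), add 'b' as idx 1
Step 2: w='' (idx 0), next='c' -> output (0, 'c'), add 'c' as idx 2
Step 3: w='b' (idx 1), next='c' -> output (1, 'c'), add 'bc' as idx 3
Step 4: w='bc' (idx 3), next='b' -> output (3, 'b'), add 'bcb' as idx 4
Step 5: w='c' (idx 2), next='b' -> output (2, 'b'), add 'cb' as idx 5
Step 6: w='c' (idx 2), end of input -> output (2, '')


Encoded: [(0, 'b'), (0, 'c'), (1, 'c'), (3, 'b'), (2, 'b'), (2, '')]


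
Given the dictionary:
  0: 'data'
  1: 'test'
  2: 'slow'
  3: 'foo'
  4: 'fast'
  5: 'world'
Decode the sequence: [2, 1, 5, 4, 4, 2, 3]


Look up each index in the dictionary:
  2 -> 'slow'
  1 -> 'test'
  5 -> 'world'
  4 -> 'fast'
  4 -> 'fast'
  2 -> 'slow'
  3 -> 'foo'

Decoded: "slow test world fast fast slow foo"


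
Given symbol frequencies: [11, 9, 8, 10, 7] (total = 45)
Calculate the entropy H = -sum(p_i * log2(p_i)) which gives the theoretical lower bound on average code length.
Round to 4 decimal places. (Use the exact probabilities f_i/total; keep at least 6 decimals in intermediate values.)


Per-symbol terms -p_i * log2(p_i) with p_i = f_i/45:
  p = 11/45 = 0.244444: log2(p) = -2.032421, -p*log2(p) = 0.496814
  p = 9/45 = 0.200000: log2(p) = -2.321928, -p*log2(p) = 0.464386
  p = 8/45 = 0.177778: log2(p) = -2.491853, -p*log2(p) = 0.442996
  p = 10/45 = 0.222222: log2(p) = -2.169925, -p*log2(p) = 0.482206
  p = 7/45 = 0.155556: log2(p) = -2.684498, -p*log2(p) = 0.417589
H = 0.496814 + 0.464386 + 0.442996 + 0.482206 + 0.417589 = 2.303991

H = 2.304 bits/symbol


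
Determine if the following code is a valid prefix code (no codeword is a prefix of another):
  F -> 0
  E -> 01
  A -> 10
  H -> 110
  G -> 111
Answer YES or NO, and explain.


Checking each pair (does one codeword prefix another?):
  F='0' vs E='01': prefix -- VIOLATION

NO -- this is NOT a valid prefix code. F (0) is a prefix of E (01).


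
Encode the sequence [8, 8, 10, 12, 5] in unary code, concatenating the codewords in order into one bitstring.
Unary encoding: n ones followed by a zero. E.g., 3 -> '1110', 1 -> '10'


Encode each number as n ones followed by a terminating 0:
  8 -> 111111110 (9 bits)
  8 -> 111111110 (9 bits)
  10 -> 11111111110 (11 bits)
  12 -> 1111111111110 (13 bits)
  5 -> 111110 (6 bits)
Total length = 9 + 9 + 11 + 13 + 6 = 48 bits.

Unary([8, 8, 10, 12, 5]) = 111111110111111110111111111101111111111110111110 (48 bits)


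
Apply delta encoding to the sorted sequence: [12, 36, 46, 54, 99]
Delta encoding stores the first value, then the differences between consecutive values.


First value: 12
Deltas:
  36 - 12 = 24
  46 - 36 = 10
  54 - 46 = 8
  99 - 54 = 45


Delta encoded: [12, 24, 10, 8, 45]


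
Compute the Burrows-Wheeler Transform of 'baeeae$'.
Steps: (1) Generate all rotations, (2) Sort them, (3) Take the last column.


Rotations (sorted):
  0: $baeeae -> last char: e
  1: ae$baee -> last char: e
  2: aeeae$b -> last char: b
  3: baeeae$ -> last char: $
  4: e$baeea -> last char: a
  5: eae$bae -> last char: e
  6: eeae$ba -> last char: a


BWT = eeb$aea


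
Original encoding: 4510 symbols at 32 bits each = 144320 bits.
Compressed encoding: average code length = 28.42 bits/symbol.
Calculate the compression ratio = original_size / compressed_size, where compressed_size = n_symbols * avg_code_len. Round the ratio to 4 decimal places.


original_size = n_symbols * orig_bits = 4510 * 32 = 144320 bits
compressed_size = n_symbols * avg_code_len = 4510 * 28.42 = 128174.2 bits
ratio = original_size / compressed_size = 144320 / 128174.2 = 1.126

Compression ratio = 1.126


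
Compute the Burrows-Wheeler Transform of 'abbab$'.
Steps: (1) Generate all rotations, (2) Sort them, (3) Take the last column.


Rotations (sorted):
  0: $abbab -> last char: b
  1: ab$abb -> last char: b
  2: abbab$ -> last char: $
  3: b$abba -> last char: a
  4: bab$ab -> last char: b
  5: bbab$a -> last char: a


BWT = bb$aba


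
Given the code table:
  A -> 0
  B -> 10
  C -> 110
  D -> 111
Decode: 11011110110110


Decoding:
110 -> C
111 -> D
10 -> B
110 -> C
110 -> C


Result: CDBCC


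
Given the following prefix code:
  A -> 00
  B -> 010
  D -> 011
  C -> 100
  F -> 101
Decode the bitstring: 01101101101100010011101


Decoding step by step:
Bits 011 -> D
Bits 011 -> D
Bits 011 -> D
Bits 011 -> D
Bits 00 -> A
Bits 010 -> B
Bits 011 -> D
Bits 101 -> F


Decoded message: DDDDABDF


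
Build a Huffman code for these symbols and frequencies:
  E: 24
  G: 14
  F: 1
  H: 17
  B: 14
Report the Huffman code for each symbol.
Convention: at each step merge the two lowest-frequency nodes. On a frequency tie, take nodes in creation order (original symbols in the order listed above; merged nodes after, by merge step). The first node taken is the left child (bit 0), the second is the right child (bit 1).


Huffman tree construction:
Step 1: Merge F(1) + G(14) = 15
Step 2: Merge B(14) + (F+G)(15) = 29
Step 3: Merge H(17) + E(24) = 41
Step 4: Merge (B+(F+G))(29) + (H+E)(41) = 70
Read each symbol's code off the tree from the root (left child = 0, right child = 1).

Codes:
  E: 11 (length 2)
  G: 011 (length 3)
  F: 010 (length 3)
  H: 10 (length 2)
  B: 00 (length 2)
Average code length: 155/70 = 2.2143 bits/symbol


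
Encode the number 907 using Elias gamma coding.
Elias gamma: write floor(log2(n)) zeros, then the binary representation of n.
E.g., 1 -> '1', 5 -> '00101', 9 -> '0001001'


num_bits = floor(log2(907)) + 1 = 10
leading_zeros = num_bits - 1 = 9
binary(907) = 1110001011

Elias gamma(907) = '000000000' + '1110001011' = 0000000001110001011 (19 bits)


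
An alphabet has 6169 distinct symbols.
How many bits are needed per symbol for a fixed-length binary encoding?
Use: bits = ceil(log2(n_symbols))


log2(6169) = 12.5908
Bracket: 2^12 = 4096 < 6169 <= 2^13 = 8192
So ceil(log2(6169)) = 13

bits = ceil(log2(6169)) = ceil(12.5908) = 13 bits


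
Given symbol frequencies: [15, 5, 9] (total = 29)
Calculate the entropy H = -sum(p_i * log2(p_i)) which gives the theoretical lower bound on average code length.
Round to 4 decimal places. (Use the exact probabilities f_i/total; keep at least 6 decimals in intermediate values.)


Per-symbol terms -p_i * log2(p_i) with p_i = f_i/29:
  p = 15/29 = 0.517241: log2(p) = -0.951090, -p*log2(p) = 0.491943
  p = 5/29 = 0.172414: log2(p) = -2.536053, -p*log2(p) = 0.437251
  p = 9/29 = 0.310345: log2(p) = -1.688056, -p*log2(p) = 0.523879
H = 0.491943 + 0.437251 + 0.523879 = 1.453073

H = 1.4531 bits/symbol


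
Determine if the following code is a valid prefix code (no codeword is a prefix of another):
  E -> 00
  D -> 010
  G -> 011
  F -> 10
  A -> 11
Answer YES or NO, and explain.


Checking each pair (does one codeword prefix another?):
  E='00' vs D='010': no prefix
  E='00' vs G='011': no prefix
  E='00' vs F='10': no prefix
  E='00' vs A='11': no prefix
  D='010' vs E='00': no prefix
  D='010' vs G='011': no prefix
  D='010' vs F='10': no prefix
  D='010' vs A='11': no prefix
  G='011' vs E='00': no prefix
  G='011' vs D='010': no prefix
  G='011' vs F='10': no prefix
  G='011' vs A='11': no prefix
  F='10' vs E='00': no prefix
  F='10' vs D='010': no prefix
  F='10' vs G='011': no prefix
  F='10' vs A='11': no prefix
  A='11' vs E='00': no prefix
  A='11' vs D='010': no prefix
  A='11' vs G='011': no prefix
  A='11' vs F='10': no prefix
No violation found over all pairs.

YES -- this is a valid prefix code. No codeword is a prefix of any other codeword.
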